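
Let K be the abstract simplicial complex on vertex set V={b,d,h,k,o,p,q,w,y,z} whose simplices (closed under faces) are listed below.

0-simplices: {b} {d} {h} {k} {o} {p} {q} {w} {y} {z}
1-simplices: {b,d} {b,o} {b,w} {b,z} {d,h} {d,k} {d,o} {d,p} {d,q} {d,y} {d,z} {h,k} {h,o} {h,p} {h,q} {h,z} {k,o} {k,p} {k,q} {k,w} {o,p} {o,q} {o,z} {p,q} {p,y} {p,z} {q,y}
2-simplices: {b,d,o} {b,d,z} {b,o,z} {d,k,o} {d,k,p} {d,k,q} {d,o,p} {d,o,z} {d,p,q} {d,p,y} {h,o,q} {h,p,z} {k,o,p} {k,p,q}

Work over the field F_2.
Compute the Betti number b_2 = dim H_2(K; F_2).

n_0=10 n_1=27 n_2=14  [Z2]
∂1: piv[bd,bo,bw,bz,dh,dk,dp,dq,dy] rk=9  ker:do,dz,hk,ho,hp,hq,hz,ko,kp,kq,kw,op,oq,oz,pq,py,pz,qy
∂2: piv[bdo,bdz,boz,dko,dkp,dkq,dop,dpq,dpy,hoq,hpz] rk=11  ker:doz,kop,kpq
b_2=(14−11)−0=3

b_2=3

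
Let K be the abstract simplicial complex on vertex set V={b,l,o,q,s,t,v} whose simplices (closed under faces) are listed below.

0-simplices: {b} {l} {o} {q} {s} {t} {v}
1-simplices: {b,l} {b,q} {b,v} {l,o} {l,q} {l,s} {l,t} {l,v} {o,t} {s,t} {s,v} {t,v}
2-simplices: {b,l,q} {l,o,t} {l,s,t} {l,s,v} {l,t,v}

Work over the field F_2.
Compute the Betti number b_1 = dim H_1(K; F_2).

n_0=7 n_1=12 n_2=5  [Z2]
∂1: piv[bl,bq,bv,lo,ls,lt] rk=6  ker:lq,lv,ot,st,sv,tv
∂2: piv[blq,lot,lst,lsv,ltv] rk=5
b_1=(12−6)−5=1

b_1=1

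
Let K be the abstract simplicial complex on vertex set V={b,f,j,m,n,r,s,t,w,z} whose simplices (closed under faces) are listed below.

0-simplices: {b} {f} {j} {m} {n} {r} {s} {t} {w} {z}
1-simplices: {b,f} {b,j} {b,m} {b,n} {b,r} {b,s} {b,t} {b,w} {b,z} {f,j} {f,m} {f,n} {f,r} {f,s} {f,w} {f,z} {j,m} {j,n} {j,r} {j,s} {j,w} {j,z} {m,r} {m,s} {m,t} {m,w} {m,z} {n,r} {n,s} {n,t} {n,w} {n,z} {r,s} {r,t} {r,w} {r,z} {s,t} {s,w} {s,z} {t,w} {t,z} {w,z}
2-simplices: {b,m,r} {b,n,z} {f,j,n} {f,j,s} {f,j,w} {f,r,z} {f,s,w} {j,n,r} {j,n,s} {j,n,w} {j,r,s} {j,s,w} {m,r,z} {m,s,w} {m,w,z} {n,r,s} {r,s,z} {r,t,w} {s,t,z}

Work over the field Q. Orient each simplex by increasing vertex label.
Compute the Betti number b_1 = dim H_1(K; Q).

b_1=16

n_0=10 n_1=42 n_2=19  [Q]
∂1: piv[bf,bj,bm,bn,br,bs,bt,bw,bz] rk=9  ker:fj,fm,fn,fr,fs,fw,fz,jm,jn,jr,js,jw,jz,mr,ms,mt,mw,mz,nr,ns,nt,nw,nz,rs,rt,rw,rz,st,sw,sz,tw,tz,wz
∂2: piv[bmr,bnz,fjn,fjs,fjw,frz,fsw,jnr,jns,jnw,jrs,mrz,msw,mwz,rsz,rtw,stz] rk=17  ker:jsw,nrs
b_1=(42−9)−17=16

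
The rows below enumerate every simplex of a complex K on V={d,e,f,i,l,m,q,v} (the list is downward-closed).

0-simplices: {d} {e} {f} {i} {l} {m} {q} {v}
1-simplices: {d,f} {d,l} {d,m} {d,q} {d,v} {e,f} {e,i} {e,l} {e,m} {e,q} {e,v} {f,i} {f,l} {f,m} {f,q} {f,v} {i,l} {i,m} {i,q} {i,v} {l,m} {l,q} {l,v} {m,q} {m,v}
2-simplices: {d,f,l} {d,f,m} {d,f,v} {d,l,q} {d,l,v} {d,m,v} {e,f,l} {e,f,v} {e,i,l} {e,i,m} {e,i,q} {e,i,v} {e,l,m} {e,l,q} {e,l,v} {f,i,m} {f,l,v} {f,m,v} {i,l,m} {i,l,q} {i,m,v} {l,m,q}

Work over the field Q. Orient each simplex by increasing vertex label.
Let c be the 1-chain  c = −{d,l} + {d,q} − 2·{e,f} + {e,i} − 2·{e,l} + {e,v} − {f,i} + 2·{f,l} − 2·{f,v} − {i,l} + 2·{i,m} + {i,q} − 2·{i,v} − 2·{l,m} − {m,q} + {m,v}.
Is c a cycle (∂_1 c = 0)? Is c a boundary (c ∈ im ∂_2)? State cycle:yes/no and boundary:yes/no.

cycle:no boundary:no

n_0=8 n_1=25 n_2=22  [Q]
∂1: piv[df,dl,dm,dq,dv,ef,ei] rk=7  ker:el,em,eq,ev,fi,fl,fm,fq,fv,il,im,iq,iv,lm,lq,lv,mq,mv
∂2: piv[dfl,dfm,dfv,dlq,dlv,dmv,efl,efv,eil,eim,eiq,eiv,elm,elq,fim,imv,lmq] rk=17  ker:elv,flv,fmv,ilm,ilq
∂1c = 2·{e} − {f} + {q} − 2·{v}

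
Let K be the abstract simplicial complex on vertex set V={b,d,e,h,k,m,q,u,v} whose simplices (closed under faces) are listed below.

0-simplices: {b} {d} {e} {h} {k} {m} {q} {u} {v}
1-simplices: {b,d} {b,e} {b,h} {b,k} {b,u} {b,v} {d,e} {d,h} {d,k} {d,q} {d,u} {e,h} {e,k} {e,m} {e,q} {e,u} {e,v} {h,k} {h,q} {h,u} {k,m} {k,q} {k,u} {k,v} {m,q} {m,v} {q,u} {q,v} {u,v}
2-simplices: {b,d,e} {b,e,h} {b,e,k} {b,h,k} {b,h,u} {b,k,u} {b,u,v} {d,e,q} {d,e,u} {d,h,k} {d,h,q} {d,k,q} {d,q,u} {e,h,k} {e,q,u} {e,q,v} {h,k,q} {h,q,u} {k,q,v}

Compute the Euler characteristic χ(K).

n_0=9 n_1=29 n_2=19
χ=+9−29+19=-1

χ(K)=-1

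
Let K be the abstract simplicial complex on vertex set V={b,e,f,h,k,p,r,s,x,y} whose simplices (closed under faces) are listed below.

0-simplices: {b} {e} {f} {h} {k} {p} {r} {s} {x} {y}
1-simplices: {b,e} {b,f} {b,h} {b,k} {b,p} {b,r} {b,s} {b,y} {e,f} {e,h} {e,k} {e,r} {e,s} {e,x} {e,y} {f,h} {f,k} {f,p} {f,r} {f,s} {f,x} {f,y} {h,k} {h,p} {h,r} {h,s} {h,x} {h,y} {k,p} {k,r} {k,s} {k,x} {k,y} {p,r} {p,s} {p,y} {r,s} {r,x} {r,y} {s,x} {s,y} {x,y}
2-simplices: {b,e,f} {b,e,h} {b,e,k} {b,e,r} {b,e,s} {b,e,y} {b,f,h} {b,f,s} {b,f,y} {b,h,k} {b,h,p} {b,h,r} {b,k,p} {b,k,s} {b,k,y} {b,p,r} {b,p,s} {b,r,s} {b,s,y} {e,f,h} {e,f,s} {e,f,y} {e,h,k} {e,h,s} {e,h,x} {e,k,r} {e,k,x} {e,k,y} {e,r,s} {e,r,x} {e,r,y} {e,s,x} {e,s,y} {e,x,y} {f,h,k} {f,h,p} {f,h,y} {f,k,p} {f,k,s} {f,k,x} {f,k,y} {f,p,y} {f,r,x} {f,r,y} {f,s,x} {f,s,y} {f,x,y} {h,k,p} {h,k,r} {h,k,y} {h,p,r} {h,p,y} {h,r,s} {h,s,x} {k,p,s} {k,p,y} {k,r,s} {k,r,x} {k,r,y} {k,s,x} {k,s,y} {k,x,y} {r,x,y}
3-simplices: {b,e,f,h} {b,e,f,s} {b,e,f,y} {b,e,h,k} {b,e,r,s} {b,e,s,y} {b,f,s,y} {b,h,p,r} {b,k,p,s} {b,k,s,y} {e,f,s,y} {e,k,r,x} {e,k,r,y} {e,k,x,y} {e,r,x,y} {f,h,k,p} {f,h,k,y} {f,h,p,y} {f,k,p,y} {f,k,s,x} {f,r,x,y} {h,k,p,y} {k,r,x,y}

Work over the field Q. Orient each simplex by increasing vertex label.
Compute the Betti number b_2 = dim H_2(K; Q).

n_0=10 n_1=42 n_2=63 n_3=23  [Q]
∂1: piv[be,bf,bh,bk,bp,br,bs,by,ex] rk=9  ker:ef,eh,ek,er,es,ey,fh,fk,fp,fr,fs,fx,fy,hk,hp,hr,hs,hx,hy,kp,kr,ks,kx,ky,pr,ps,py,rs,rx,ry,sx,sy,xy
∂2: piv[bef,beh,bek,ber,bes,bey,bfh,bfs,bfy,bhk,bhp,bhr,bkp,bks,bky,bpr,bps,brs,bsy,ehs,ehx,ekr,ekx,erx,ery,esx,exy,fhk,fhp,fhy,fkx,fpy,frx] rk=33  ker:efh,efs,efy,ehk,eky,ers,esy,fkp,fks,fky,fry,fsx,fsy,fxy,hkp,hkr,hky,hpr,hpy,hrs,hsx,kps,kpy,krs,krx,kry,ksx,ksy,kxy,rxy
∂3: piv[befh,befs,befy,behk,bers,besy,bfsy,bhpr,bkps,bksy,ekrx,ekry,ekxy,erxy,fhkp,fhky,fhpy,fkpy,fksx,frxy] rk=20  ker:efsy,hkpy,krxy
b_2=(63−33)−20=10

b_2=10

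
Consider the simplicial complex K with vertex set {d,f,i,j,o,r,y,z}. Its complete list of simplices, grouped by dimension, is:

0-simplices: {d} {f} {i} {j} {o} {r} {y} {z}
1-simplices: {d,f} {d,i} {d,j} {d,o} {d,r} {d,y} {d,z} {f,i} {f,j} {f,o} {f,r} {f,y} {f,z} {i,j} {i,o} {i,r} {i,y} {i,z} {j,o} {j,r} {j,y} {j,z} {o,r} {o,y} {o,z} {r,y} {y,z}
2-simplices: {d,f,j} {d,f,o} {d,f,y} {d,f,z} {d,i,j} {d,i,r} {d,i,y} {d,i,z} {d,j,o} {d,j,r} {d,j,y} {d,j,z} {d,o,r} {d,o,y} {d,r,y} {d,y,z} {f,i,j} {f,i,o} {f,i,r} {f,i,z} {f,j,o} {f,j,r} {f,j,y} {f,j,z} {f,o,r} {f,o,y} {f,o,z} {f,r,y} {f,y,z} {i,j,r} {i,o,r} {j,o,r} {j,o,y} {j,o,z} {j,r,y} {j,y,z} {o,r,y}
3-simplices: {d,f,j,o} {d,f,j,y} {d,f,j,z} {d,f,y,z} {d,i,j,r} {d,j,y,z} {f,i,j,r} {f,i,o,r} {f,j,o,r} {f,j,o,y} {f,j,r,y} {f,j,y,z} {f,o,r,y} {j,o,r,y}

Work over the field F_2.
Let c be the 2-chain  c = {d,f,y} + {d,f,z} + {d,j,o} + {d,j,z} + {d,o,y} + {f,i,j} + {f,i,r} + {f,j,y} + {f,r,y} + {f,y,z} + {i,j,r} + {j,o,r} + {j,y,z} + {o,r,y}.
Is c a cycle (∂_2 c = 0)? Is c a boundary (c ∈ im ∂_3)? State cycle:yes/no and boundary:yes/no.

n_0=8 n_1=27 n_2=37 n_3=14  [Z2]
∂1: piv[df,di,dj,do,dr,dy,dz] rk=7  ker:fi,fj,fo,fr,fy,fz,ij,io,ir,iy,iz,jo,jr,jy,jz,or,oy,oz,ry,yz
∂2: piv[dfj,dfo,dfy,dfz,dij,dir,diy,diz,djo,djr,djy,djz,dor,doy,dry,dyz,fij,fio,fir,foz] rk=20  ker:fiz,fjo,fjr,fjy,fjz,for,foy,fry,fyz,ijr,ior,jor,joy,joz,jry,jyz,ory
∂3: piv[dfjo,dfjy,dfjz,dfyz,dijr,djyz,fijr,fior,fjor,fjoy,fjry,fory] rk=12  ker:fjyz,jory
∂2c = 0
c vs im∂3: residual ≠ 0 ⇒ not boundary

cycle:yes boundary:no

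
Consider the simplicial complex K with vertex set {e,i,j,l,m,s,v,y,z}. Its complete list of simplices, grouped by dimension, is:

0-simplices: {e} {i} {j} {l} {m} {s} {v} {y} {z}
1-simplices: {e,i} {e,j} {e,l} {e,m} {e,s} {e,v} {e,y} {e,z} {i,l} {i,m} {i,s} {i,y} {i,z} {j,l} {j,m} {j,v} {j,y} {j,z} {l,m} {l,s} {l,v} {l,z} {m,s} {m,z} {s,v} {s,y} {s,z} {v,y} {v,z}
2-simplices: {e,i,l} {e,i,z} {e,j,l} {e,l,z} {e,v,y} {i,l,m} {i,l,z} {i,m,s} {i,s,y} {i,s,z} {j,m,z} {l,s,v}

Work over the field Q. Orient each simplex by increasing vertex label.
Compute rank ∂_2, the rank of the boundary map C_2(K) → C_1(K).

n_0=9 n_1=29 n_2=12  [Q]
∂1: piv[ei,ej,el,em,es,ev,ey,ez] rk=8  ker:il,im,is,iy,iz,jl,jm,jv,jy,jz,lm,ls,lv,lz,ms,mz,sv,sy,sz,vy,vz
∂2: piv[eil,eiz,ejl,elz,evy,ilm,ims,isy,isz,jmz,lsv] rk=11  ker:ilz
rk∂_2=11

rank∂_2=11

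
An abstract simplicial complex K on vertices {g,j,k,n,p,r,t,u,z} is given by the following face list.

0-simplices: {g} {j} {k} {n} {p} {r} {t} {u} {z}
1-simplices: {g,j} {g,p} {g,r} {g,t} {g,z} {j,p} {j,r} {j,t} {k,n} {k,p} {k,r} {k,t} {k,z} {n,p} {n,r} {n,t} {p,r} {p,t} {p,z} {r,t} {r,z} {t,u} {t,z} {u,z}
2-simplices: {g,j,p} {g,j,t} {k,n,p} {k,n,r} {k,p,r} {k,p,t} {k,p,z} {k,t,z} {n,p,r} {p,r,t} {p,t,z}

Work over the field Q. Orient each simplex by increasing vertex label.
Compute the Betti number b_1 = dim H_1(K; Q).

b_1=7

n_0=9 n_1=24 n_2=11  [Q]
∂1: piv[gj,gp,gr,gt,gz,kn,kp,tu] rk=8  ker:jp,jr,jt,kr,kt,kz,np,nr,nt,pr,pt,pz,rt,rz,tz,uz
∂2: piv[gjp,gjt,knp,knr,kpr,kpt,kpz,ktz,prt] rk=9  ker:npr,ptz
b_1=(24−8)−9=7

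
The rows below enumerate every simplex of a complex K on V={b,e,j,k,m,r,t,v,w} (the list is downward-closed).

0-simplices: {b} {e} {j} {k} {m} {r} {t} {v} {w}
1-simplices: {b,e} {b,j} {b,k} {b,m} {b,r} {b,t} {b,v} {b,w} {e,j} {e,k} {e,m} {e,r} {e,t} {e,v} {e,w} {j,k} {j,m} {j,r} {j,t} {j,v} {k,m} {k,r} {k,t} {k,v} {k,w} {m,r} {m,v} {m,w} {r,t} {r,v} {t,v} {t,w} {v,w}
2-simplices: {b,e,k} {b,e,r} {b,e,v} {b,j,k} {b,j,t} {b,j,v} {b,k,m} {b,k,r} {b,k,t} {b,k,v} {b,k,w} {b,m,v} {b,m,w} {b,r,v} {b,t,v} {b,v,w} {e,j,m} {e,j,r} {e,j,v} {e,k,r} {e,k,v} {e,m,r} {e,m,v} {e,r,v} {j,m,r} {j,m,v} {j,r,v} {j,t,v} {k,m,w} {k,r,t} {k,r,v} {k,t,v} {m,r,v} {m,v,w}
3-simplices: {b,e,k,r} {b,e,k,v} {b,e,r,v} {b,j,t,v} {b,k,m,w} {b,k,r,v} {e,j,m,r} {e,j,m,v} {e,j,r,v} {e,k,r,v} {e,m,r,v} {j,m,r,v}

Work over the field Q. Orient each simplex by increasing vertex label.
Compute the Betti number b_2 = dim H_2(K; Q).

b_2=2

n_0=9 n_1=33 n_2=34 n_3=12  [Q]
∂1: piv[be,bj,bk,bm,br,bt,bv,bw] rk=8  ker:ej,ek,em,er,et,ev,ew,jk,jm,jr,jt,jv,km,kr,kt,kv,kw,mr,mv,mw,rt,rv,tv,tw,vw
∂2: piv[bek,ber,bev,bjk,bjt,bjv,bkm,bkr,bkt,bkv,bkw,bmv,bmw,brv,btv,bvw,ejm,ejr,ejv,emr,emv,krt] rk=22  ker:ekr,ekv,erv,jmr,jmv,jrv,jtv,kmw,krv,ktv,mrv,mvw
∂3: piv[bekr,bekv,berv,bjtv,bkmw,bkrv,ejmr,ejmv,ejrv,emrv] rk=10  ker:ekrv,jmrv
b_2=(34−22)−10=2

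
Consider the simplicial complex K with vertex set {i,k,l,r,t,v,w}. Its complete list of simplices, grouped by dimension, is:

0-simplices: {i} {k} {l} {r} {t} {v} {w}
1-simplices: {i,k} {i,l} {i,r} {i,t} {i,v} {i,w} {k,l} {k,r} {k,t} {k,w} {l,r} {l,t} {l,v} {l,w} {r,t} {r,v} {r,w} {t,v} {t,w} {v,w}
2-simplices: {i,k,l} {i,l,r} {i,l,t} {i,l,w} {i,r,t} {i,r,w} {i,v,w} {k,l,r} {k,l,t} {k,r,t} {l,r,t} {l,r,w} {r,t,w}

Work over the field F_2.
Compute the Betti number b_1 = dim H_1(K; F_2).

n_0=7 n_1=20 n_2=13  [Z2]
∂1: piv[ik,il,ir,it,iv,iw] rk=6  ker:kl,kr,kt,kw,lr,lt,lv,lw,rt,rv,rw,tv,tw,vw
∂2: piv[ikl,ilr,ilt,ilw,irt,irw,ivw,klr,klt,rtw] rk=10  ker:krt,lrt,lrw
b_1=(20−6)−10=4

b_1=4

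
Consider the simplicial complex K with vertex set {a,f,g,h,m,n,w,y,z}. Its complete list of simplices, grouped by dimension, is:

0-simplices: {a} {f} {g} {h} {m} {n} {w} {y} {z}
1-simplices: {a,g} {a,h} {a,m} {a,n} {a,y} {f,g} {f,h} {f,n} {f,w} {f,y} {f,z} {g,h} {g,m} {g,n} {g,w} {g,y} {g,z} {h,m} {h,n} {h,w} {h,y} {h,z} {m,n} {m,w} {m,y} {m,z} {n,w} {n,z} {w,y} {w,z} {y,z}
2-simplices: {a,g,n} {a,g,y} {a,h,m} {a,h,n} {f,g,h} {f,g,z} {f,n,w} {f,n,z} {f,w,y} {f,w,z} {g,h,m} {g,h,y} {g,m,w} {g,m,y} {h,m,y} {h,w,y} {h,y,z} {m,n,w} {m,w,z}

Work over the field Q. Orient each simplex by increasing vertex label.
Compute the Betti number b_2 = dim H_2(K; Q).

b_2=1

n_0=9 n_1=31 n_2=19  [Q]
∂1: piv[ag,ah,am,an,ay,fg,fw,fz] rk=8  ker:fh,fn,fy,gh,gm,gn,gw,gy,gz,hm,hn,hw,hy,hz,mn,mw,my,mz,nw,nz,wy,wz,yz
∂2: piv[agn,agy,ahm,ahn,fgh,fgz,fnw,fnz,fwy,fwz,ghm,ghy,gmw,gmy,hwy,hyz,mnw,mwz] rk=18  ker:hmy
b_2=(19−18)−0=1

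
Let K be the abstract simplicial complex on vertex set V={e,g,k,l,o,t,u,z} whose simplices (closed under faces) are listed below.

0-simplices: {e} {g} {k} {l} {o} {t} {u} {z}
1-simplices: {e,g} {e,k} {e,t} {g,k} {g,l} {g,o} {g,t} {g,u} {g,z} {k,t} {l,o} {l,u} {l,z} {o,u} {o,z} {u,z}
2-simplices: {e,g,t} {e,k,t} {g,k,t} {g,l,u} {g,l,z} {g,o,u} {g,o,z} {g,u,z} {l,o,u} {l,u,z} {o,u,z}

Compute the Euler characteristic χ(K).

n_0=8 n_1=16 n_2=11
χ=+8−16+11=3

χ(K)=3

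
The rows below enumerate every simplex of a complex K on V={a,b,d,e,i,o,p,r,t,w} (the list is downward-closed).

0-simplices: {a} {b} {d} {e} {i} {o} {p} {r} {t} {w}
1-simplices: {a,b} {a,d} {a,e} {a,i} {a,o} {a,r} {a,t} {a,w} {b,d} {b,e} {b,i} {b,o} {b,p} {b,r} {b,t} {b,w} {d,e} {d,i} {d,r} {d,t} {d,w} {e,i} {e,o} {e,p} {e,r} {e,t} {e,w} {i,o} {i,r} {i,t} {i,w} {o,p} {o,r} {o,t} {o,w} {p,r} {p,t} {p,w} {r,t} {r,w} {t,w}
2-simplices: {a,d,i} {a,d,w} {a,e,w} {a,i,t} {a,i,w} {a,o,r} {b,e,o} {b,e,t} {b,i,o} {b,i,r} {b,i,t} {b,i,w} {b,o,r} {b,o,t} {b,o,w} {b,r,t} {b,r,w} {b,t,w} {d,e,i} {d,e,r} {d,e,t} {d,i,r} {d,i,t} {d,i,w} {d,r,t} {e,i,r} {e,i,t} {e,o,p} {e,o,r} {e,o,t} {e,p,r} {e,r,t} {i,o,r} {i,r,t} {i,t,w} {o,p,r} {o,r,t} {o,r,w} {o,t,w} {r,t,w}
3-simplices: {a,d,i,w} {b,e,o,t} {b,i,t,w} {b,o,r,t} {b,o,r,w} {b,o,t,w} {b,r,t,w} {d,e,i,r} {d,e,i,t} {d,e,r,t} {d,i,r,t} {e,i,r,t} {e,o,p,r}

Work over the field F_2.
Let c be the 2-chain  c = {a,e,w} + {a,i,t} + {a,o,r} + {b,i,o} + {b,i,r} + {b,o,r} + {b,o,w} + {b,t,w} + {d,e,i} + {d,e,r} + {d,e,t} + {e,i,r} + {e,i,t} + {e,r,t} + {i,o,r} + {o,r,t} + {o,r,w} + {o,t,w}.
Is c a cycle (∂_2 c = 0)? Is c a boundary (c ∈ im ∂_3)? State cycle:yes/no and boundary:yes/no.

n_0=10 n_1=41 n_2=40 n_3=13  [Z2]
∂1: piv[ab,ad,ae,ai,ao,ar,at,aw,bp] rk=9  ker:bd,be,bi,bo,br,bt,bw,de,di,dr,dt,dw,ei,eo,ep,er,et,ew,io,ir,it,iw,op,or,ot,ow,pr,pt,pw,rt,rw,tw
∂2: piv[adi,adw,aew,ait,aiw,aor,beo,bet,bio,bir,bit,biw,bor,bot,bow,brt,brw,btw,dei,der,det,dir,dit,eop,epr] rk=25  ker:diw,drt,eir,eit,eor,eot,ert,ior,irt,itw,opr,ort,orw,otw,rtw
∂3: piv[adiw,beot,bitw,bort,borw,botw,brtw,deir,deit,dert,dirt,eopr] rk=12  ker:eirt
∂2c = {a,e} + {a,i} + {a,o} + {a,r} + {a,t} + {a,w} + {b,o} + {b,t} + {d,e} + {d,i} + {d,r} + {d,t} + {e,i} + {e,r} + {e,t} + {e,w} + {i,r} + {o,r} + {o,w} + {r,w}

cycle:no boundary:no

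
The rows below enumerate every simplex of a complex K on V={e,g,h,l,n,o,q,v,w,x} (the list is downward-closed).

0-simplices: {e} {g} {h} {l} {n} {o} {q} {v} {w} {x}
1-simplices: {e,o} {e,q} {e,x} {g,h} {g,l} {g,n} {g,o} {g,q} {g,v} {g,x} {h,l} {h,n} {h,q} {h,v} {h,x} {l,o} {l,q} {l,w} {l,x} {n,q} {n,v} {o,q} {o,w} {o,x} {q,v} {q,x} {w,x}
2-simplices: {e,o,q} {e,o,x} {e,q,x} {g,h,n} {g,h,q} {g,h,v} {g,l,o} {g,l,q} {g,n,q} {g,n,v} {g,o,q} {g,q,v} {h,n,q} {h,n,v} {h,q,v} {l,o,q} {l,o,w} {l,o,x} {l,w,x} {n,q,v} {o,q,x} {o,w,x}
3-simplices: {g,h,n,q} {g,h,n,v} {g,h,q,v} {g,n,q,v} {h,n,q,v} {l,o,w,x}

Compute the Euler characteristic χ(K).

n_0=10 n_1=27 n_2=22 n_3=6
χ=+10−27+22−6=-1

χ(K)=-1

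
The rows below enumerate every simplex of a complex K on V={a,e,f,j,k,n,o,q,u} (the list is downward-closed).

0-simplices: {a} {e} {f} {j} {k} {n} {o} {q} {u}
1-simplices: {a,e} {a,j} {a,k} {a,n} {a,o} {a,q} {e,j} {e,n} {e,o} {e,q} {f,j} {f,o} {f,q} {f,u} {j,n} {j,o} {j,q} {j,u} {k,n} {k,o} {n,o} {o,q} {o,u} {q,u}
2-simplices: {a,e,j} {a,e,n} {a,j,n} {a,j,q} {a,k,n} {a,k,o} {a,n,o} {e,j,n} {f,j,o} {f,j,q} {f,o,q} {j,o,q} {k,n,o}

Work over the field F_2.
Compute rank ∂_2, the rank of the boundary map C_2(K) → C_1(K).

n_0=9 n_1=24 n_2=13  [Z2]
∂1: piv[ae,aj,ak,an,ao,aq,fj,fu] rk=8  ker:ej,en,eo,eq,fo,fq,jn,jo,jq,ju,kn,ko,no,oq,ou,qu
∂2: piv[aej,aen,ajn,ajq,akn,ako,ano,fjo,fjq,foq] rk=10  ker:ejn,joq,kno
rk∂_2=10

rank∂_2=10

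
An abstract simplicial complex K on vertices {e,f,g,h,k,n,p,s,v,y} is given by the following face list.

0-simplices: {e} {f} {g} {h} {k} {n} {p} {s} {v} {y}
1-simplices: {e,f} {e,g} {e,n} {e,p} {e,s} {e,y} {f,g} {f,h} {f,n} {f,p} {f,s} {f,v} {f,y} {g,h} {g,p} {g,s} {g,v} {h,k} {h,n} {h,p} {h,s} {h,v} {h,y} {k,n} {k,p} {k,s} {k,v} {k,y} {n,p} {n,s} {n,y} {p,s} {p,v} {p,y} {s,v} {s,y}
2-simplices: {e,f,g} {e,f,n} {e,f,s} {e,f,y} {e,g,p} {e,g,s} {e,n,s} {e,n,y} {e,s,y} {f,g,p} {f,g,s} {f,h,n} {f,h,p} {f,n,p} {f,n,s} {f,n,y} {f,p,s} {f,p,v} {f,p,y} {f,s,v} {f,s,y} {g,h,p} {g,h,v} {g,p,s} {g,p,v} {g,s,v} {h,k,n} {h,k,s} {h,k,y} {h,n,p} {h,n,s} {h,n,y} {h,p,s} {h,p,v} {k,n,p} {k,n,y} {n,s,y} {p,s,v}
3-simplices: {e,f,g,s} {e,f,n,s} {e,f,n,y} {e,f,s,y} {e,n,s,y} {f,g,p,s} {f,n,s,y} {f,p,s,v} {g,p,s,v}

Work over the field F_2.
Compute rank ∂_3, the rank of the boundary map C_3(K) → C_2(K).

rank∂_3=8

n_0=10 n_1=36 n_2=38 n_3=9  [Z2]
∂1: piv[ef,eg,en,ep,es,ey,fh,fv,hk] rk=9  ker:fg,fn,fp,fs,fy,gh,gp,gs,gv,hn,hp,hs,hv,hy,kn,kp,ks,kv,ky,np,ns,ny,ps,pv,py,sv,sy
∂2: piv[efg,efn,efs,efy,egp,egs,ens,eny,esy,fgp,fhn,fhp,fnp,fps,fpv,fpy,fsv,ghp,ghv,gpv,hkn,hks,hky,hns,hny,knp] rk=26  ker:fgs,fns,fny,fsy,gps,gsv,hnp,hps,hpv,kny,nsy,psv
∂3: piv[efgs,efns,efny,efsy,ensy,fgps,fpsv,gpsv] rk=8  ker:fnsy
rk∂_3=8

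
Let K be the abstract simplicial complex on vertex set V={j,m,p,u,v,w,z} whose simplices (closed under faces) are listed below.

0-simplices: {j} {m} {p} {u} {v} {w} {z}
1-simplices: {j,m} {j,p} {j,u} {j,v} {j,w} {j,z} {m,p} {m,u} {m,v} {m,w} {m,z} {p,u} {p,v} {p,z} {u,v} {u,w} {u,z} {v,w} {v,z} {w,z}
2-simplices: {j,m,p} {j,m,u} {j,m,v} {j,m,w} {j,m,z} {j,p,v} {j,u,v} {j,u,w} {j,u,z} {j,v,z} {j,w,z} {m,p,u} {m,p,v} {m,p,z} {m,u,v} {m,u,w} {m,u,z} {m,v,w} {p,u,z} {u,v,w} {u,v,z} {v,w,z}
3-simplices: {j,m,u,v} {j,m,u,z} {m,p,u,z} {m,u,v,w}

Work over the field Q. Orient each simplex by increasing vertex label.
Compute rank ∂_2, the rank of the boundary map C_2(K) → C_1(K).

rank∂_2=14

n_0=7 n_1=20 n_2=22 n_3=4  [Q]
∂1: piv[jm,jp,ju,jv,jw,jz] rk=6  ker:mp,mu,mv,mw,mz,pu,pv,pz,uv,uw,uz,vw,vz,wz
∂2: piv[jmp,jmu,jmv,jmw,jmz,jpv,juv,juw,juz,jvz,jwz,mpu,mpz,mvw] rk=14  ker:mpv,muv,muw,muz,puz,uvw,uvz,vwz
∂3: piv[jmuv,jmuz,mpuz,muvw] rk=4
rk∂_2=14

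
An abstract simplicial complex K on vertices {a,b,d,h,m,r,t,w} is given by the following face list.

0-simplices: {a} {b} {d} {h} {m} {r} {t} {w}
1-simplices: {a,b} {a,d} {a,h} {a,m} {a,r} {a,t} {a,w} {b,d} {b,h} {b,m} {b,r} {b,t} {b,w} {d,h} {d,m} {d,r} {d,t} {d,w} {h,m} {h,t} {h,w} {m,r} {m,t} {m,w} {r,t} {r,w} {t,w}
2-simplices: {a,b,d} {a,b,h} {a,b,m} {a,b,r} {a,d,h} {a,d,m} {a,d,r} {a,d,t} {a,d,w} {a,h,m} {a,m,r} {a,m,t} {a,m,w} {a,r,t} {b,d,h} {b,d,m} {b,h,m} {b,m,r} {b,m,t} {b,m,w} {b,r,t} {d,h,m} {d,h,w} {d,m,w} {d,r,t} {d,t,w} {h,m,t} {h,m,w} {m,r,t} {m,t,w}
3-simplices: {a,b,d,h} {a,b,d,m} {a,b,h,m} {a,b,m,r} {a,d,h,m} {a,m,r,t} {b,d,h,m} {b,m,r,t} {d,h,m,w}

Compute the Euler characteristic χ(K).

n_0=8 n_1=27 n_2=30 n_3=9
χ=+8−27+30−9=2

χ(K)=2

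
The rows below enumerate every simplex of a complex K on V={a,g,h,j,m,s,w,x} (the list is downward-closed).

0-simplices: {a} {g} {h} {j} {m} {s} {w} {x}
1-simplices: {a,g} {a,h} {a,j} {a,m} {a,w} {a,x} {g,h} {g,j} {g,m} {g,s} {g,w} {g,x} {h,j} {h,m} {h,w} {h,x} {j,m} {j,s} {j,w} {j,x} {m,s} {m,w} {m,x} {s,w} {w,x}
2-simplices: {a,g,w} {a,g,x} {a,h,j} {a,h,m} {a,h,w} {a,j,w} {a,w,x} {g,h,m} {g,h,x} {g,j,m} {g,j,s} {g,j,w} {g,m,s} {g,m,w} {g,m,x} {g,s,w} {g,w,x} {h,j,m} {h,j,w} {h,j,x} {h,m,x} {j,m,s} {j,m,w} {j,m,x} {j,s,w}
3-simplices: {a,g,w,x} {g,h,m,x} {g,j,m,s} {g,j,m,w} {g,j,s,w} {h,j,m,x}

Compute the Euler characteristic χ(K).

n_0=8 n_1=25 n_2=25 n_3=6
χ=+8−25+25−6=2

χ(K)=2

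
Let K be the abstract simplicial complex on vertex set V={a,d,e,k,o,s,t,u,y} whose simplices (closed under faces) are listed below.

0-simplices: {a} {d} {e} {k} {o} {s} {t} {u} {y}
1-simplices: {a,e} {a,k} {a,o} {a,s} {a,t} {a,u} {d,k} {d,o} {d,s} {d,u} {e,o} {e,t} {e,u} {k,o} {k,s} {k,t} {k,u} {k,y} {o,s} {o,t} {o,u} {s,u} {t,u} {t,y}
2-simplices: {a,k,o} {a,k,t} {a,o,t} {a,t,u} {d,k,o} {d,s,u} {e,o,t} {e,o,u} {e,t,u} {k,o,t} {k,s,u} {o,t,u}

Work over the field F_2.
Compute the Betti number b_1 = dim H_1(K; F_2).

b_1=6

n_0=9 n_1=24 n_2=12  [Z2]
∂1: piv[ae,ak,ao,as,at,au,dk,ky] rk=8  ker:do,ds,du,eo,et,eu,ko,ks,kt,ku,os,ot,ou,su,tu,ty
∂2: piv[ako,akt,aot,atu,dko,dsu,eot,eou,etu,ksu] rk=10  ker:kot,otu
b_1=(24−8)−10=6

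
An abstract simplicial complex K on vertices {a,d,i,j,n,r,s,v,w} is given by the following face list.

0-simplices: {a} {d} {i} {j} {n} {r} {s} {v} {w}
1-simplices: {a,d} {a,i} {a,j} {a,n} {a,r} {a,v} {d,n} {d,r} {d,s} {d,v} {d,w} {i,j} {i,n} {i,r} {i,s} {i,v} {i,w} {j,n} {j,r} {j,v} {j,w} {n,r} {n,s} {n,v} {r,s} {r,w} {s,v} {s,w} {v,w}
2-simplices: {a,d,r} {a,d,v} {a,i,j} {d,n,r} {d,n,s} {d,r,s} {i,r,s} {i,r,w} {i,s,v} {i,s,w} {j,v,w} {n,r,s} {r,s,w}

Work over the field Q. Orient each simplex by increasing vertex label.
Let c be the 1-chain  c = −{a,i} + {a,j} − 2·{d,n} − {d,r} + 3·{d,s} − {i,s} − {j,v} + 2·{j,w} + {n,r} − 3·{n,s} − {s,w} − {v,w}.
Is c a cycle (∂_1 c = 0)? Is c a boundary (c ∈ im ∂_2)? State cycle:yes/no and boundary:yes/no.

n_0=9 n_1=29 n_2=13  [Q]
∂1: piv[ad,ai,aj,an,ar,av,ds,dw] rk=8  ker:dn,dr,dv,ij,in,ir,is,iv,iw,jn,jr,jv,jw,nr,ns,nv,rs,rw,sv,sw,vw
∂2: piv[adr,adv,aij,dnr,dns,drs,irs,irw,isv,isw,jvw] rk=11  ker:nrs,rsw
∂1c = 0
c vs im∂2: residual ≠ 0 ⇒ not boundary

cycle:yes boundary:no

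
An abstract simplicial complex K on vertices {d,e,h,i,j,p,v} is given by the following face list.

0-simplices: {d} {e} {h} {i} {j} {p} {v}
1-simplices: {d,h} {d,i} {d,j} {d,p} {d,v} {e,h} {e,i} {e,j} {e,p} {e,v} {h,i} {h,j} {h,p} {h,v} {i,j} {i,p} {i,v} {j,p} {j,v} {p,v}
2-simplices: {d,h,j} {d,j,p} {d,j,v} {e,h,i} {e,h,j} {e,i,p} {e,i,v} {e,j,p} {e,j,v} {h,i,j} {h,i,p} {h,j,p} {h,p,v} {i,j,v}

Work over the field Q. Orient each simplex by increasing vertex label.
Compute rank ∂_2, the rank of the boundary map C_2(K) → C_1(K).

rank∂_2=12

n_0=7 n_1=20 n_2=14  [Q]
∂1: piv[dh,di,dj,dp,dv,eh] rk=6  ker:ei,ej,ep,ev,hi,hj,hp,hv,ij,ip,iv,jp,jv,pv
∂2: piv[dhj,djp,djv,ehi,ehj,eip,eiv,ejp,ejv,hij,hip,hpv] rk=12  ker:hjp,ijv
rk∂_2=12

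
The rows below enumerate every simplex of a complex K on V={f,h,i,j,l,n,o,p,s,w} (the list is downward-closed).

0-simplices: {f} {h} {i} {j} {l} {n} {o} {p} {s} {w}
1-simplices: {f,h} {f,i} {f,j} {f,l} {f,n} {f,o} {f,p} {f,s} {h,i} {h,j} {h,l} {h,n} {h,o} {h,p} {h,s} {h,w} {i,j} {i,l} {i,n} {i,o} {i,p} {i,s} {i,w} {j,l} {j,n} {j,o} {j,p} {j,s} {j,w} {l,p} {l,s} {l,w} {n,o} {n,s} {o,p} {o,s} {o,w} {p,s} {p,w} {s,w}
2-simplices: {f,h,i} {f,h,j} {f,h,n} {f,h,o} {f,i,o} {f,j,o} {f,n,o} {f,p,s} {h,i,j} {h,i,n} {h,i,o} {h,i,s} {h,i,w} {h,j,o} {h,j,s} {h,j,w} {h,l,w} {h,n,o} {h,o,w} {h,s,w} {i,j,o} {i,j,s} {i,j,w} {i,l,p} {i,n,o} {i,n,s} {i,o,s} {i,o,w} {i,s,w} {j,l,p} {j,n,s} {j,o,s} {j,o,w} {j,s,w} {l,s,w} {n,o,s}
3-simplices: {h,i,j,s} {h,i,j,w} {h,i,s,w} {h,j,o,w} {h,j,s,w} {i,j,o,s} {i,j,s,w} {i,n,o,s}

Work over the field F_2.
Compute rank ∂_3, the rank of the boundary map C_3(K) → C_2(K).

rank∂_3=7

n_0=10 n_1=40 n_2=36 n_3=8  [Z2]
∂1: piv[fh,fi,fj,fl,fn,fo,fp,fs,hw] rk=9  ker:hi,hj,hl,hn,ho,hp,hs,ij,il,in,io,ip,is,iw,jl,jn,jo,jp,js,jw,lp,ls,lw,no,ns,op,os,ow,ps,pw,sw
∂2: piv[fhi,fhj,fhn,fho,fio,fjo,fno,fps,hij,hin,his,hiw,hjs,hjw,hlw,how,hsw,ilp,ins,ios,jlp,jns,lsw] rk=23  ker:hio,hjo,hno,ijo,ijs,ijw,ino,iow,isw,jos,jow,jsw,nos
∂3: piv[hijs,hijw,hisw,hjow,hjsw,ijos,inos] rk=7  ker:ijsw
rk∂_3=7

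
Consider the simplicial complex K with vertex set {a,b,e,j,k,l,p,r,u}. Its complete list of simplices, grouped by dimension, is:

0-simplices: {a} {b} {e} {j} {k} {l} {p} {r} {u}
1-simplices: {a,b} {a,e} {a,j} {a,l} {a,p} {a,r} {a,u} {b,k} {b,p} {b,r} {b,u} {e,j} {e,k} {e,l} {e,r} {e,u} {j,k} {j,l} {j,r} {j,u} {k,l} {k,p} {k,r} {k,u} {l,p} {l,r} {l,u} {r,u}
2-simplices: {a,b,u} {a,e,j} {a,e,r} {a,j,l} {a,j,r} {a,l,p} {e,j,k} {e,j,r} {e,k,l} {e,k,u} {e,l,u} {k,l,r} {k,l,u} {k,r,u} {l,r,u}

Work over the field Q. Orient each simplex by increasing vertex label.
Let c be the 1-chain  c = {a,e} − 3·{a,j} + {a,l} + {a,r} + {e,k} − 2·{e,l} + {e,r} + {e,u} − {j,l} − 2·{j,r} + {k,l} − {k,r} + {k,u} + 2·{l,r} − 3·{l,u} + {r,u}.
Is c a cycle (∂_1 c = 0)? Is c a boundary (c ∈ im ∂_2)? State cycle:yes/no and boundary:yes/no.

cycle:yes boundary:yes

n_0=9 n_1=28 n_2=15  [Q]
∂1: piv[ab,ae,aj,al,ap,ar,au,bk] rk=8  ker:bp,br,bu,ej,ek,el,er,eu,jk,jl,jr,ju,kl,kp,kr,ku,lp,lr,lu,ru
∂2: piv[abu,aej,aer,ajl,ajr,alp,ejk,ekl,eku,elu,klr,kru] rk=12  ker:ejr,klu,lru
∂1c = 0
c vs im∂2: reduces to 0 ⇒ boundary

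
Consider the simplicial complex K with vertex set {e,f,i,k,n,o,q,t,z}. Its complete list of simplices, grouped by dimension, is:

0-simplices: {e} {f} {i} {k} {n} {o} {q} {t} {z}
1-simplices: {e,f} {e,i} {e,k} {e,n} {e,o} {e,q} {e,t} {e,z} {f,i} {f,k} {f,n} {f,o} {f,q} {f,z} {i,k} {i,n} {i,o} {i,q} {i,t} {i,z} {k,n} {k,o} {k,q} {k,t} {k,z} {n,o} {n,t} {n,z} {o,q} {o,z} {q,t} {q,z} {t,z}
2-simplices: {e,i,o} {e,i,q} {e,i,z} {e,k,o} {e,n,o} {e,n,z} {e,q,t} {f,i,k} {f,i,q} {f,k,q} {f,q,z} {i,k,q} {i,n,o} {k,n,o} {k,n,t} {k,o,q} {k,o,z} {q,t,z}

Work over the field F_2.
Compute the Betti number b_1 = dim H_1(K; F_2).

b_1=8

n_0=9 n_1=33 n_2=18  [Z2]
∂1: piv[ef,ei,ek,en,eo,eq,et,ez] rk=8  ker:fi,fk,fn,fo,fq,fz,ik,in,io,iq,it,iz,kn,ko,kq,kt,kz,no,nt,nz,oq,oz,qt,qz,tz
∂2: piv[eio,eiq,eiz,eko,eno,enz,eqt,fik,fiq,fkq,fqz,ino,kno,knt,koq,koz,qtz] rk=17  ker:ikq
b_1=(33−8)−17=8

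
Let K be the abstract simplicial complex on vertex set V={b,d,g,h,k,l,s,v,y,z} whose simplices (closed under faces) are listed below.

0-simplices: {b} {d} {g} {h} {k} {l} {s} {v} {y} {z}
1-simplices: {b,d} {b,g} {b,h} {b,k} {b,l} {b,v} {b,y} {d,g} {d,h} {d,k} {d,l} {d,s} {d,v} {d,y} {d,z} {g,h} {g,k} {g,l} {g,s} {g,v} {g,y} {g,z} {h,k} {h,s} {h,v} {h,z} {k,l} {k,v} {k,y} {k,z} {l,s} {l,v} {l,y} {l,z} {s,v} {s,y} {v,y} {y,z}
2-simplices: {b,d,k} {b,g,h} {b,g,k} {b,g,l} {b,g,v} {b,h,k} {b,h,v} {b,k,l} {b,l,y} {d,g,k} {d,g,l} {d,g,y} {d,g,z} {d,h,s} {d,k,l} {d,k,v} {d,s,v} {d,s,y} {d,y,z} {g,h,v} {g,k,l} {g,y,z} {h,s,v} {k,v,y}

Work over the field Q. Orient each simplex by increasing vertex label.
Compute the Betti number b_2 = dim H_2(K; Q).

b_2=4

n_0=10 n_1=38 n_2=24  [Q]
∂1: piv[bd,bg,bh,bk,bl,bv,by,ds,dz] rk=9  ker:dg,dh,dk,dl,dv,dy,gh,gk,gl,gs,gv,gy,gz,hk,hs,hv,hz,kl,kv,ky,kz,ls,lv,ly,lz,sv,sy,vy,yz
∂2: piv[bdk,bgh,bgk,bgl,bgv,bhk,bhv,bkl,bly,dgk,dgl,dgy,dgz,dhs,dkv,dsv,dsy,dyz,hsv,kvy] rk=20  ker:dkl,ghv,gkl,gyz
b_2=(24−20)−0=4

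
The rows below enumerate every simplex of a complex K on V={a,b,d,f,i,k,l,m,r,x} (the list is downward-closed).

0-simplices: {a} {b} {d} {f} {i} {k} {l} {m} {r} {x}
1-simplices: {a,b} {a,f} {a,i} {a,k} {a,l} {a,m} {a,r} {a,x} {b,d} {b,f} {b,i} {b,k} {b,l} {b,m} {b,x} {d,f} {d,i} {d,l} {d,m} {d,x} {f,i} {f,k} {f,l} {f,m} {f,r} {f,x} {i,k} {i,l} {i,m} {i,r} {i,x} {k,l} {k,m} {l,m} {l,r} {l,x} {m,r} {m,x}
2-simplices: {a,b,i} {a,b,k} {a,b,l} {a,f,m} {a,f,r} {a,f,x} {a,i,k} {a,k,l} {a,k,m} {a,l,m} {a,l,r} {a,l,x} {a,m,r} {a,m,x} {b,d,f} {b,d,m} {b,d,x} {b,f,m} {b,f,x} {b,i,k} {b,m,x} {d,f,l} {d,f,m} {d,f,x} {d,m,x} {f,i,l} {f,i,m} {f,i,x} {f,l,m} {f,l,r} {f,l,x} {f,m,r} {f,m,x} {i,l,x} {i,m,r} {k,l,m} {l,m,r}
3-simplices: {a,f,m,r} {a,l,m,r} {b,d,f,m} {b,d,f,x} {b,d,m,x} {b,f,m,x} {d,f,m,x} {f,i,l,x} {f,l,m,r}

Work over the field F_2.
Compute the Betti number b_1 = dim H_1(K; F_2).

b_1=4

n_0=10 n_1=38 n_2=37 n_3=9  [Z2]
∂1: piv[ab,af,ai,ak,al,am,ar,ax,bd] rk=9  ker:bf,bi,bk,bl,bm,bx,df,di,dl,dm,dx,fi,fk,fl,fm,fr,fx,ik,il,im,ir,ix,kl,km,lm,lr,lx,mr,mx
∂2: piv[abi,abk,abl,afm,afr,afx,aik,akl,akm,alm,alr,alx,amr,amx,bdf,bdm,bdx,bfm,bfx,dfl,fil,fim,fix,flm,imr] rk=25  ker:bik,bmx,dfm,dfx,dmx,flr,flx,fmr,fmx,ilx,klm,lmr
∂3: piv[afmr,almr,bdfm,bdfx,bdmx,bfmx,filx,flmr] rk=8  ker:dfmx
b_1=(38−9)−25=4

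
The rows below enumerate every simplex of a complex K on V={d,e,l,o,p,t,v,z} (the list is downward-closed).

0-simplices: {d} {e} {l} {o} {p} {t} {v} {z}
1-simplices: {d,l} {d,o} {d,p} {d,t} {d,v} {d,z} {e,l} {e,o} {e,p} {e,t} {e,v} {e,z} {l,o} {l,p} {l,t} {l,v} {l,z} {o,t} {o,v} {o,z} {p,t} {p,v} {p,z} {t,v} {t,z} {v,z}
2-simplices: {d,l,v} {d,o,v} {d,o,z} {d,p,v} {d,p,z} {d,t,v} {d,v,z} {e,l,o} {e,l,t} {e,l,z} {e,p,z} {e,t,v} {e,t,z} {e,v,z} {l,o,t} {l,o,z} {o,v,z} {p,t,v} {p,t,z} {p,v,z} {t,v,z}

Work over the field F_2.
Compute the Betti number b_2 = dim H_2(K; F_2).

n_0=8 n_1=26 n_2=21  [Z2]
∂1: piv[dl,do,dp,dt,dv,dz,el] rk=7  ker:eo,ep,et,ev,ez,lo,lp,lt,lv,lz,ot,ov,oz,pt,pv,pz,tv,tz,vz
∂2: piv[dlv,dov,doz,dpv,dpz,dtv,dvz,elo,elt,elz,epz,etv,etz,evz,lot,loz,ptv] rk=17  ker:ovz,ptz,pvz,tvz
b_2=(21−17)−0=4

b_2=4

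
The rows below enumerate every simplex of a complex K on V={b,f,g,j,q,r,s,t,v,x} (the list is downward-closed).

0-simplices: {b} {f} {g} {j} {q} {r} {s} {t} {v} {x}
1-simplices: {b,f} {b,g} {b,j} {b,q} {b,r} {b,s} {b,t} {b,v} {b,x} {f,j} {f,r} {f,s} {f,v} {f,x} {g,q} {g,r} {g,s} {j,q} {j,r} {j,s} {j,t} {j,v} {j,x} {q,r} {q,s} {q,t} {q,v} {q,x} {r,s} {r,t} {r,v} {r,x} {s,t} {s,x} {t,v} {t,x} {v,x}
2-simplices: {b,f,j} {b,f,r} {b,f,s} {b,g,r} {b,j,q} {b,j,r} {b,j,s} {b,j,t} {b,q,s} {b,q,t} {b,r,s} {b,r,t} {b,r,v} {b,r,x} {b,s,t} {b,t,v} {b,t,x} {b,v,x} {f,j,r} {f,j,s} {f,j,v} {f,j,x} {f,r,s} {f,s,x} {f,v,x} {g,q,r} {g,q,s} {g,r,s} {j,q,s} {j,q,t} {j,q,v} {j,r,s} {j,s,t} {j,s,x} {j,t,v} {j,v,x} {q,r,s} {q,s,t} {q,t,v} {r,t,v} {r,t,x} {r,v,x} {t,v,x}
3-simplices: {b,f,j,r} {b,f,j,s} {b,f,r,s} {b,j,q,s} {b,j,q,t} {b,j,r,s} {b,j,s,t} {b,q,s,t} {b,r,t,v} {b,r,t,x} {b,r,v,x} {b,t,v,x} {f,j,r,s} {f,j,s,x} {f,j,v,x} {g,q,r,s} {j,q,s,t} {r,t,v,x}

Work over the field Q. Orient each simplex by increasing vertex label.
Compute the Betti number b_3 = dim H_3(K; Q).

b_3=3

n_0=10 n_1=37 n_2=43 n_3=18  [Q]
∂1: piv[bf,bg,bj,bq,br,bs,bt,bv,bx] rk=9  ker:fj,fr,fs,fv,fx,gq,gr,gs,jq,jr,js,jt,jv,jx,qr,qs,qt,qv,qx,rs,rt,rv,rx,st,sx,tv,tx,vx
∂2: piv[bfj,bfr,bfs,bgr,bjq,bjr,bjs,bjt,bqs,bqt,brs,brt,brv,brx,bst,btv,btx,bvx,fjv,fjx,fsx,fvx,gqr,gqs,grs,jqv,jtv] rk=27  ker:fjr,fjs,frs,jqs,jqt,jrs,jst,jsx,jvx,qrs,qst,qtv,rtv,rtx,rvx,tvx
∂3: piv[bfjr,bfjs,bfrs,bjqs,bjqt,bjrs,bjst,bqst,brtv,brtx,brvx,btvx,fjsx,fjvx,gqrs] rk=15  ker:fjrs,jqst,rtvx
b_3=(18−15)−0=3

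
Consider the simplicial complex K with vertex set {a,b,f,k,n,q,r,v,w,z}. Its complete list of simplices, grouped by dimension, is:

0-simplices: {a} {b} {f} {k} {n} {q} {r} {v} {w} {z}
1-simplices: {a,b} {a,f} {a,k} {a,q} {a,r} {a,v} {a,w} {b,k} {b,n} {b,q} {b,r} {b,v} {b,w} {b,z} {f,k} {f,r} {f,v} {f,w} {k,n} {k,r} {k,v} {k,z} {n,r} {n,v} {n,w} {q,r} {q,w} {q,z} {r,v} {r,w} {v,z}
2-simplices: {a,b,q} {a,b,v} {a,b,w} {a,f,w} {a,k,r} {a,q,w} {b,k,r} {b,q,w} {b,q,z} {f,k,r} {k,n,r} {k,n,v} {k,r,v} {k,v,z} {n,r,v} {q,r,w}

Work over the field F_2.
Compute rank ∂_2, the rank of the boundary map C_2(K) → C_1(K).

n_0=10 n_1=31 n_2=16  [Z2]
∂1: piv[ab,af,ak,aq,ar,av,aw,bn,bz] rk=9  ker:bk,bq,br,bv,bw,fk,fr,fv,fw,kn,kr,kv,kz,nr,nv,nw,qr,qw,qz,rv,rw,vz
∂2: piv[abq,abv,abw,afw,akr,aqw,bkr,bqz,fkr,knr,knv,krv,kvz,qrw] rk=14  ker:bqw,nrv
rk∂_2=14

rank∂_2=14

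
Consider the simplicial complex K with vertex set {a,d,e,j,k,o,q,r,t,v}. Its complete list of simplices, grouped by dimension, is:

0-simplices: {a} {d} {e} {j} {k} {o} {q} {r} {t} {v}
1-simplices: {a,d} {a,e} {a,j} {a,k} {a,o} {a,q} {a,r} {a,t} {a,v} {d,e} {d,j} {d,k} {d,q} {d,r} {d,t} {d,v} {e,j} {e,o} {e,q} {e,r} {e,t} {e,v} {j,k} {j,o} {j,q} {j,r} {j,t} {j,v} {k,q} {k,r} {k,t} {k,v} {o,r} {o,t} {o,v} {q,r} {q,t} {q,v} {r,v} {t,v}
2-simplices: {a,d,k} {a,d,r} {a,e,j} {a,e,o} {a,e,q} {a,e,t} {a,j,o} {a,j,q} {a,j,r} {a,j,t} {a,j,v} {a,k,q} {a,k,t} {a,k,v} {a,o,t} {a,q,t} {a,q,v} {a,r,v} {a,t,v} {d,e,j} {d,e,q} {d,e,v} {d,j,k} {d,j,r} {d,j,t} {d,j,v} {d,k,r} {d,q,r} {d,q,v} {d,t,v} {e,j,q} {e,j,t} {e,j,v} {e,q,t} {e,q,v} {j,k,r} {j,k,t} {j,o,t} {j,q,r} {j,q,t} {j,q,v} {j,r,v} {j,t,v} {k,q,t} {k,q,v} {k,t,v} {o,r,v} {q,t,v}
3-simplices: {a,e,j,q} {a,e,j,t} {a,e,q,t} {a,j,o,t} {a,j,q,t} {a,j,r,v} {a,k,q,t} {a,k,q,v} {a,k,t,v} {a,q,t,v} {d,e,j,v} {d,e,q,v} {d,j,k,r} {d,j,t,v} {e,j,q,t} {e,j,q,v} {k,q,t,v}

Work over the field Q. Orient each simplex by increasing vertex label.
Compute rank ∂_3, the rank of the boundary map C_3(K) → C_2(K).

rank∂_3=15

n_0=10 n_1=40 n_2=48 n_3=17  [Q]
∂1: piv[ad,ae,aj,ak,ao,aq,ar,at,av] rk=9  ker:de,dj,dk,dq,dr,dt,dv,ej,eo,eq,er,et,ev,jk,jo,jq,jr,jt,jv,kq,kr,kt,kv,or,ot,ov,qr,qt,qv,rv,tv
∂2: piv[adk,adr,aej,aeo,aeq,aet,ajo,ajq,ajr,ajt,ajv,akq,akt,akv,aot,aqt,aqv,arv,atv,dej,deq,dev,djk,djr,djt,djv,dkr,dqr,orv] rk=29  ker:dqv,dtv,ejq,ejt,ejv,eqt,eqv,jkr,jkt,jot,jqr,jqt,jqv,jrv,jtv,kqt,kqv,ktv,qtv
∂3: piv[aejq,aejt,aeqt,ajot,ajqt,ajrv,akqt,akqv,aktv,aqtv,dejv,deqv,djkr,djtv,ejqv] rk=15  ker:ejqt,kqtv
rk∂_3=15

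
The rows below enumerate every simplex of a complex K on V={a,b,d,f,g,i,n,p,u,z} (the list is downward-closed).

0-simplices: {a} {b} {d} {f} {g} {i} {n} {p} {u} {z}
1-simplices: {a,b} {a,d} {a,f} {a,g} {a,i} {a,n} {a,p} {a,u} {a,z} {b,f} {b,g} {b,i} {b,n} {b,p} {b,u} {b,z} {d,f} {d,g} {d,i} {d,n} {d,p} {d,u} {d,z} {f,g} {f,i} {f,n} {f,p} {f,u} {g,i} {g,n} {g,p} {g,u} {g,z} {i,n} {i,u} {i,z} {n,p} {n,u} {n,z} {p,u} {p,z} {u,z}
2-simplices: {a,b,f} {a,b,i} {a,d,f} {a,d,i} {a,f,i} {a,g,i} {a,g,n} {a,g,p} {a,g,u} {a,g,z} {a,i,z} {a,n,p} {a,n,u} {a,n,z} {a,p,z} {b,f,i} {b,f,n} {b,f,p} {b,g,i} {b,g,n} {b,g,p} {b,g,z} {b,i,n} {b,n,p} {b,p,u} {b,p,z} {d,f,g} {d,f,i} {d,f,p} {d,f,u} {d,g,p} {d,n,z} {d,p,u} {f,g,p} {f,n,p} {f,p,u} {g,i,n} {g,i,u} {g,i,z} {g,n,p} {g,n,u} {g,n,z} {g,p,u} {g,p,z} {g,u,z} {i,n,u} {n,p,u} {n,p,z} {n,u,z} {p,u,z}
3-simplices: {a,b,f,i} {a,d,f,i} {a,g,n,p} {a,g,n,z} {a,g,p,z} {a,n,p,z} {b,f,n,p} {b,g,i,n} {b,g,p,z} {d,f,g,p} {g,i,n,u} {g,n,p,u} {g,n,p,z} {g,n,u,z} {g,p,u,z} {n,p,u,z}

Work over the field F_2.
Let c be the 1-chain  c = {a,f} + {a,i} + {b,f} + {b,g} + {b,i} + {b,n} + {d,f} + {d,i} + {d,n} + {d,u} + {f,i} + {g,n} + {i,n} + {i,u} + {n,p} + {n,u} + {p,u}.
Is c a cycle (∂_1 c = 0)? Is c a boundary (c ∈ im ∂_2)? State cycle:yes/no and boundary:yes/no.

cycle:yes boundary:no

n_0=10 n_1=42 n_2=50 n_3=16  [Z2]
∂1: piv[ab,ad,af,ag,ai,an,ap,au,az] rk=9  ker:bf,bg,bi,bn,bp,bu,bz,df,dg,di,dn,dp,du,dz,fg,fi,fn,fp,fu,gi,gn,gp,gu,gz,in,iu,iz,np,nu,nz,pu,pz,uz
∂2: piv[abf,abi,adf,adi,afi,agi,agn,agp,agu,agz,aiz,anp,anu,anz,apz,bfn,bfp,bgi,bgn,bgp,bgz,bin,bpu,dfg,dfp,dfu,dgp,dnz,dpu,giu,gpu,guz] rk=32  ker:bfi,bnp,bpz,dfi,fgp,fnp,fpu,gin,giz,gnp,gnu,gnz,gpz,inu,npu,npz,nuz,puz
∂3: piv[abfi,adfi,agnp,agnz,agpz,anpz,bfnp,bgin,bgpz,dfgp,ginu,gnpu,gnuz,gpuz] rk=14  ker:gnpz,npuz
∂1c = 0
c vs im∂2: residual ≠ 0 ⇒ not boundary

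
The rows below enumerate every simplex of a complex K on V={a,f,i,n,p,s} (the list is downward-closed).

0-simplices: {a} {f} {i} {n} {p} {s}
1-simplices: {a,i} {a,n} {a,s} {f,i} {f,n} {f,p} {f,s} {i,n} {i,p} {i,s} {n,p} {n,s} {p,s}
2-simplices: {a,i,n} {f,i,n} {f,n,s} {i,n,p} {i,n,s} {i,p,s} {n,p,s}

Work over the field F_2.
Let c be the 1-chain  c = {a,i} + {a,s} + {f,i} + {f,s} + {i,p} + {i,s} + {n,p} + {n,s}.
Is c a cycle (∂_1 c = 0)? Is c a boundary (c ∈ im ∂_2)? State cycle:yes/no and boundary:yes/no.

cycle:yes boundary:no

n_0=6 n_1=13 n_2=7  [Z2]
∂1: piv[ai,an,as,fi,fp] rk=5  ker:fn,fs,in,ip,is,np,ns,ps
∂2: piv[ain,fin,fns,inp,ins,ips] rk=6  ker:nps
∂1c = 0
c vs im∂2: residual ≠ 0 ⇒ not boundary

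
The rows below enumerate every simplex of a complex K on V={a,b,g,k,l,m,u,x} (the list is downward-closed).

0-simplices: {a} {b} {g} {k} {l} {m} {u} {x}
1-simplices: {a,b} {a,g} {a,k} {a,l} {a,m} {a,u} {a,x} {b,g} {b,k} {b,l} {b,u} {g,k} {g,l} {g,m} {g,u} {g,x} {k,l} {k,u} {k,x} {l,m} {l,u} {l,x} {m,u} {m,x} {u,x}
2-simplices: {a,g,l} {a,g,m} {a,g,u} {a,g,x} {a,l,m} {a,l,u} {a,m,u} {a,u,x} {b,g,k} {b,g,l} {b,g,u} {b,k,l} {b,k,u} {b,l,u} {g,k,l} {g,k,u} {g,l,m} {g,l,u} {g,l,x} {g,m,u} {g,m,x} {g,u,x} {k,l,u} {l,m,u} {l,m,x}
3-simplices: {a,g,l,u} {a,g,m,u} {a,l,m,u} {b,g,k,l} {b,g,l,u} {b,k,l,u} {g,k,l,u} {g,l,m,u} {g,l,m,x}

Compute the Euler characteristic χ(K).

n_0=8 n_1=25 n_2=25 n_3=9
χ=+8−25+25−9=-1

χ(K)=-1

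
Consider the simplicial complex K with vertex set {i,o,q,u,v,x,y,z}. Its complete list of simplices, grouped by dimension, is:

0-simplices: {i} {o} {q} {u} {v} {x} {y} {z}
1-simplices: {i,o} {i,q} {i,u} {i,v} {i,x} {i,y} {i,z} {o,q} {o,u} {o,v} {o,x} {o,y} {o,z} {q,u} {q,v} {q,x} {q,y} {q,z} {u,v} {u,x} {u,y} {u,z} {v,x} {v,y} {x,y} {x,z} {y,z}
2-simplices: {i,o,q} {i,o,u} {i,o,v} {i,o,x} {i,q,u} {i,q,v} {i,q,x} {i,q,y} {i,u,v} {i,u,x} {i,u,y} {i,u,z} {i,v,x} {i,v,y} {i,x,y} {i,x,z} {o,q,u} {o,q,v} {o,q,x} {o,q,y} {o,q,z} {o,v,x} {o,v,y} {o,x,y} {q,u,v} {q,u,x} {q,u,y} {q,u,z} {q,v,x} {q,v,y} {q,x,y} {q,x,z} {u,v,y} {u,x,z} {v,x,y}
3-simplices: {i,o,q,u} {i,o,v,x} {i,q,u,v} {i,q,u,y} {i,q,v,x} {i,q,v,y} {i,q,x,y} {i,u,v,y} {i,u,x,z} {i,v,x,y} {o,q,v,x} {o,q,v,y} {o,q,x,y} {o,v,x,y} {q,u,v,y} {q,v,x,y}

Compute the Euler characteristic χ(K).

χ(K)=0

n_0=8 n_1=27 n_2=35 n_3=16
χ=+8−27+35−16=0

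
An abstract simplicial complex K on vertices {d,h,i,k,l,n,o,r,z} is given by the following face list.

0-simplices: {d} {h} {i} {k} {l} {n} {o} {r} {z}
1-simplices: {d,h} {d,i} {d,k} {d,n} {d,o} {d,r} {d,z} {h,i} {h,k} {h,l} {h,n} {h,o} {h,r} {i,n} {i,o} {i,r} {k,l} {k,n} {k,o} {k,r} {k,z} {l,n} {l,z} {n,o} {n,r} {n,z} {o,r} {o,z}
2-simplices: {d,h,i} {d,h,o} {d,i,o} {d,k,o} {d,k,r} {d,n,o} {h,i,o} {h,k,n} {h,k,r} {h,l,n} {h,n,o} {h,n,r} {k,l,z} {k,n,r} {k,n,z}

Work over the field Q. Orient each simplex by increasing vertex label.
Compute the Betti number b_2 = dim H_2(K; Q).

n_0=9 n_1=28 n_2=15  [Q]
∂1: piv[dh,di,dk,dn,do,dr,dz,hl] rk=8  ker:hi,hk,hn,ho,hr,in,io,ir,kl,kn,ko,kr,kz,ln,lz,no,nr,nz,or,oz
∂2: piv[dhi,dho,dio,dko,dkr,dno,hkn,hkr,hln,hno,hnr,klz,knz] rk=13  ker:hio,knr
b_2=(15−13)−0=2

b_2=2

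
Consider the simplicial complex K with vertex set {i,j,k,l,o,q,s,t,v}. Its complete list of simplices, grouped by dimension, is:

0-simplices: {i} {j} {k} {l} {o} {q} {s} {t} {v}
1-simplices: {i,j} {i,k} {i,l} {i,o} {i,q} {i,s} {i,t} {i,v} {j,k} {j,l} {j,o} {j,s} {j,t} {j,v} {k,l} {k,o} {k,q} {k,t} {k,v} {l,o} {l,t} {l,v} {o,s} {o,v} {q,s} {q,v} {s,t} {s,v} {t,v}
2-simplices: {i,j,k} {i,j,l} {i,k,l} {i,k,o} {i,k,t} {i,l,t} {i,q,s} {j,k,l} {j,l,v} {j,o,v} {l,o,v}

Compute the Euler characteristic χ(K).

n_0=9 n_1=29 n_2=11
χ=+9−29+11=-9

χ(K)=-9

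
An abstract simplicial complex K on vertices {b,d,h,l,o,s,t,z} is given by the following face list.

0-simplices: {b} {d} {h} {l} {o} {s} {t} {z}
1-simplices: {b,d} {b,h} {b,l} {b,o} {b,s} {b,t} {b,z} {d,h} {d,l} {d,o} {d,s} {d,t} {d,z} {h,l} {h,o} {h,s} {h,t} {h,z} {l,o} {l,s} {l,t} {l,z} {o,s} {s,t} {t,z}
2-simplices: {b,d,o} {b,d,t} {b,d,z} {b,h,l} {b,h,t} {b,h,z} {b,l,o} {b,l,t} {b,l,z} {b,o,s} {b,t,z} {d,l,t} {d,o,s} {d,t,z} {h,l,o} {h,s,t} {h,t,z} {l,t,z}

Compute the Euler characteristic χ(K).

χ(K)=1

n_0=8 n_1=25 n_2=18
χ=+8−25+18=1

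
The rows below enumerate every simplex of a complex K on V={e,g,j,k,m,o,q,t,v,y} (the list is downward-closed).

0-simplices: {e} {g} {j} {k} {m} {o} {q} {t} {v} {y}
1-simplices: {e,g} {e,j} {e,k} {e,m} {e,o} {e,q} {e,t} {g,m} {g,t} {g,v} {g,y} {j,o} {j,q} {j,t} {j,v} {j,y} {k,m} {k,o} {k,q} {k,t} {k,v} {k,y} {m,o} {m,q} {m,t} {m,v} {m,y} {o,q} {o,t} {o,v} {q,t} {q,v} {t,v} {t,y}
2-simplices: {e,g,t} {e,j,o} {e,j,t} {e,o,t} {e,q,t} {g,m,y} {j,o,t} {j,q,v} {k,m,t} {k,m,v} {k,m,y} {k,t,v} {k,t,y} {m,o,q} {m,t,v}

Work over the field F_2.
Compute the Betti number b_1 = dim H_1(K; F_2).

n_0=10 n_1=34 n_2=15  [Z2]
∂1: piv[eg,ej,ek,em,eo,eq,et,gv,gy] rk=9  ker:gm,gt,jo,jq,jt,jv,jy,km,ko,kq,kt,kv,ky,mo,mq,mt,mv,my,oq,ot,ov,qt,qv,tv,ty
∂2: piv[egt,ejo,ejt,eot,eqt,gmy,jqv,kmt,kmv,kmy,ktv,kty,moq] rk=13  ker:jot,mtv
b_1=(34−9)−13=12

b_1=12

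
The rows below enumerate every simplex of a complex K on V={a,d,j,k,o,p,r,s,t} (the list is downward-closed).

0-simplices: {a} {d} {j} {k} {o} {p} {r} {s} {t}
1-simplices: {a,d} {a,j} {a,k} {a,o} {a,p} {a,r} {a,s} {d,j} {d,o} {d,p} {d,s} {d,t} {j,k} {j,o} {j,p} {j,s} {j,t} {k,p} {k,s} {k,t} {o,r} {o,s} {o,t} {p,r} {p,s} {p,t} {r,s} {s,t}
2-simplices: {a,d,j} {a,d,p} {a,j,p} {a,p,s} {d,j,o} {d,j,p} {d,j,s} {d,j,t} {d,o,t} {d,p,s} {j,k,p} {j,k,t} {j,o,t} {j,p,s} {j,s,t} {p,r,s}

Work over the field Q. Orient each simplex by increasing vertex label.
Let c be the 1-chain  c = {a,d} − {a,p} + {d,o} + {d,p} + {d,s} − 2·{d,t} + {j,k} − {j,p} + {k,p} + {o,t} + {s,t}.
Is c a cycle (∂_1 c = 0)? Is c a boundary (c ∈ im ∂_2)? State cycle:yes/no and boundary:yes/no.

n_0=9 n_1=28 n_2=16  [Q]
∂1: piv[ad,aj,ak,ao,ap,ar,as,dt] rk=8  ker:dj,do,dp,ds,jk,jo,jp,js,jt,kp,ks,kt,or,os,ot,pr,ps,pt,rs,st
∂2: piv[adj,adp,ajp,aps,djo,djs,djt,dot,dps,jkp,jkt,jst,prs] rk=13  ker:djp,jot,jps
∂1c = 0
c vs im∂2: reduces to 0 ⇒ boundary

cycle:yes boundary:yes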